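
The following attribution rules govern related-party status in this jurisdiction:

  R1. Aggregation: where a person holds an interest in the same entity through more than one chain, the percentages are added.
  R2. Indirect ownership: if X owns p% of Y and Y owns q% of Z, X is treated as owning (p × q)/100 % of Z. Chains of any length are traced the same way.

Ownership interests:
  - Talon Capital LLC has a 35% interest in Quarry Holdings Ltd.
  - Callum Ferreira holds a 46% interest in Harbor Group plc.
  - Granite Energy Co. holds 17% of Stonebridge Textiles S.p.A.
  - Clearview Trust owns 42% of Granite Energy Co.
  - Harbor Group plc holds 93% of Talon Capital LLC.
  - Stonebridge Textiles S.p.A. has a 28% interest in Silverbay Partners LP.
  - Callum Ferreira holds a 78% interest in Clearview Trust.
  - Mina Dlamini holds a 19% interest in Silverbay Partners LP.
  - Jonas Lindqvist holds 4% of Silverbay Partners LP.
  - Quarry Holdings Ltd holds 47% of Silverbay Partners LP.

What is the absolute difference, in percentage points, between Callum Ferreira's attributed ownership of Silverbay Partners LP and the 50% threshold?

Chain via Harbor Group plc → Talon Capital LLC → Quarry Holdings Ltd (R2): 46% × 93% × 35% × 47% = 7.03731% of Silverbay Partners LP.
Chain via Clearview Trust → Granite Energy Co. → Stonebridge Textiles S.p.A. (R2): 78% × 42% × 17% × 28% = 1.559376% of Silverbay Partners LP.
Aggregating (R1): 7.03731% + 1.559376% = 8.596686%.
8.596686% falls short of the 50% threshold by 41.403314 percentage points.

41.403314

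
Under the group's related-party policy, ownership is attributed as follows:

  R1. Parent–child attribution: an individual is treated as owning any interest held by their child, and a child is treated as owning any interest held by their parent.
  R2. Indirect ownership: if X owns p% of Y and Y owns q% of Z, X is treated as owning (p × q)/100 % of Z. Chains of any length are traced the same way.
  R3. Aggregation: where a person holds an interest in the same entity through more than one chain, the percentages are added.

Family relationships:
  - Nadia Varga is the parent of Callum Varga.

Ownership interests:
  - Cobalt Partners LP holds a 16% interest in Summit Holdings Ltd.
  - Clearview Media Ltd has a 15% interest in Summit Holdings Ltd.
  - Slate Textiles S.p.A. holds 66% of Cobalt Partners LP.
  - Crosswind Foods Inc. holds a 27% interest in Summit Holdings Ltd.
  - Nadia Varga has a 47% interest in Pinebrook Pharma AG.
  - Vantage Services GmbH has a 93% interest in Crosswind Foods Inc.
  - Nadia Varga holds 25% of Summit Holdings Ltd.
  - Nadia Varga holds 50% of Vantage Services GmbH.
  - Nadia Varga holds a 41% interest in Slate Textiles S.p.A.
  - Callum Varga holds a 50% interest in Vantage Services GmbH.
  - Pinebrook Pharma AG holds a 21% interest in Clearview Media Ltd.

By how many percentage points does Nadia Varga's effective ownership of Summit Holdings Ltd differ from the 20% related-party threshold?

By parent–child attribution (R1), Nadia Varga is treated as also owning Callum Varga's interest in Vantage Services GmbH, giving 50% + 50% = 100%.
Chain via Vantage Services GmbH → Crosswind Foods Inc. (R2): 100% × 93% × 27% = 25.11% of Summit Holdings Ltd.
Chain via Slate Textiles S.p.A. → Cobalt Partners LP (R2): 41% × 66% × 16% = 4.3296% of Summit Holdings Ltd.
Chain via Pinebrook Pharma AG → Clearview Media Ltd (R2): 47% × 21% × 15% = 1.4805% of Summit Holdings Ltd.
Direct interest in Summit Holdings Ltd: 25%.
Aggregating (R3): 25.11% + 4.3296% + 1.4805% + 25% = 55.9201%.
55.9201% exceeds the 20% threshold by 35.9201 percentage points.

35.9201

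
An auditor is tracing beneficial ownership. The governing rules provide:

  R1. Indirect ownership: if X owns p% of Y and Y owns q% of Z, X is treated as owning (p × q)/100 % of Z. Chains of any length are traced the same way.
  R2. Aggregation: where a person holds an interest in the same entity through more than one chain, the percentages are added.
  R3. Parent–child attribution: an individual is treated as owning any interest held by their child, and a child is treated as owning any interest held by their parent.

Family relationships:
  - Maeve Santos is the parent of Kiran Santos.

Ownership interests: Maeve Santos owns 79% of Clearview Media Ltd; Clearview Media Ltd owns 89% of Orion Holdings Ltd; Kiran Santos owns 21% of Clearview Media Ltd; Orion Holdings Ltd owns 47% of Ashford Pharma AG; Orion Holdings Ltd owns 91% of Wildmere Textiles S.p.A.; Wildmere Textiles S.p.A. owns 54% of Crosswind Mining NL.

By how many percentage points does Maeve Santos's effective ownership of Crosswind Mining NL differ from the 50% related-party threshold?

By parent–child attribution (R3), Maeve Santos is treated as also owning Kiran Santos's interest in Clearview Media Ltd, giving 79% + 21% = 100%.
Chain via Clearview Media Ltd → Orion Holdings Ltd → Wildmere Textiles S.p.A. (R1): 100% × 89% × 91% × 54% = 43.7346% of Crosswind Mining NL.
43.7346% falls short of the 50% threshold by 6.2654 percentage points.

6.2654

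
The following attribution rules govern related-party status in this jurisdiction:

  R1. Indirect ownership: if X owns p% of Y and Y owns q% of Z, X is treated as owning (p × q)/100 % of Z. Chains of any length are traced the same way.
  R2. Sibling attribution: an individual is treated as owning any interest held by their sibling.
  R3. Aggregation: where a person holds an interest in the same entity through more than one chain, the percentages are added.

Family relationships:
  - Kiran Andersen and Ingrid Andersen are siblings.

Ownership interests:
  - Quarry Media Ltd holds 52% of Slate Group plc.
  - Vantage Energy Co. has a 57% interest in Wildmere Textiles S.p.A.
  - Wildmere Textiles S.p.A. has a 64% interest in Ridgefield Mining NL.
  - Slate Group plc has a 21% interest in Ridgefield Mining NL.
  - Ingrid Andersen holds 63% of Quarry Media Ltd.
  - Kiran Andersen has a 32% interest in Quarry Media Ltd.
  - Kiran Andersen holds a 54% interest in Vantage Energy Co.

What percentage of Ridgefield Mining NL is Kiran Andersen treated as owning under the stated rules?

By sibling attribution (R2), Kiran Andersen is treated as also owning Ingrid Andersen's interest in Quarry Media Ltd, giving 32% + 63% = 95%.
Chain via Vantage Energy Co. → Wildmere Textiles S.p.A. (R1): 54% × 57% × 64% = 19.6992% of Ridgefield Mining NL.
Chain via Quarry Media Ltd → Slate Group plc (R1): 95% × 52% × 21% = 10.374% of Ridgefield Mining NL.
Aggregating (R3): 19.6992% + 10.374% = 30.0732%.

30.0732%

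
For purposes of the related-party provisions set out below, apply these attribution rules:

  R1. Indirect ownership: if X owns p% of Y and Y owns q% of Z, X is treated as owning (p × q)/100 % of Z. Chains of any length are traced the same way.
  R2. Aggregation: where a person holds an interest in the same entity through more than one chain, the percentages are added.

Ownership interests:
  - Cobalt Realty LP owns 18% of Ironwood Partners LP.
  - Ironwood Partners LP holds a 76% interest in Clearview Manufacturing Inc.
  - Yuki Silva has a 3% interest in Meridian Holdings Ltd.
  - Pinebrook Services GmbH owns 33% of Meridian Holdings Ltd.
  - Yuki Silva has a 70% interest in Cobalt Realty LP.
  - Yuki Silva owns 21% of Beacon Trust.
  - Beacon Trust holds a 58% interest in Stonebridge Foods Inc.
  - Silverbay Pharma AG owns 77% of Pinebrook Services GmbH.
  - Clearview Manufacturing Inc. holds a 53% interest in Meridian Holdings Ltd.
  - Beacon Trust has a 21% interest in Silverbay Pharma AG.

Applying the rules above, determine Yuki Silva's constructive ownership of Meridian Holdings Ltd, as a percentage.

Chain via Beacon Trust → Silverbay Pharma AG → Pinebrook Services GmbH (R1): 21% × 21% × 77% × 33% = 1.120581% of Meridian Holdings Ltd.
Chain via Cobalt Realty LP → Ironwood Partners LP → Clearview Manufacturing Inc. (R1): 70% × 18% × 76% × 53% = 5.07528% of Meridian Holdings Ltd.
Direct interest in Meridian Holdings Ltd: 3%.
Aggregating (R2): 1.120581% + 5.07528% + 3% = 9.195861%.

9.195861%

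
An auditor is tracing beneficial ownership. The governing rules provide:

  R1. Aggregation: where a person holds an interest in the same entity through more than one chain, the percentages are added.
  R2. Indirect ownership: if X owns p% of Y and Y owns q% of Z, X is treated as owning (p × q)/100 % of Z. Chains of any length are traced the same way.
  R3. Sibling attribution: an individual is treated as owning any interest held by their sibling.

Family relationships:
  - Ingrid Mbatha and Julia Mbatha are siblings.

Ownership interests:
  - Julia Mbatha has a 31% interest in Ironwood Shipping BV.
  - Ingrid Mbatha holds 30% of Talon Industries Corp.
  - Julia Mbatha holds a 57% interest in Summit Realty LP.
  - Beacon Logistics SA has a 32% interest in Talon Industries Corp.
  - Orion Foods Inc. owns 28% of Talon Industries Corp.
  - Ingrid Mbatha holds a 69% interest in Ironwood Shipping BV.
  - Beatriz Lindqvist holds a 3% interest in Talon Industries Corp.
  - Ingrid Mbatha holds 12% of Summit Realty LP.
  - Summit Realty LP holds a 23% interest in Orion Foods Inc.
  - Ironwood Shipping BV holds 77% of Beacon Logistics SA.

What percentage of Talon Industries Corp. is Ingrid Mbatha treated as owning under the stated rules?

By sibling attribution (R3), Ingrid Mbatha is treated as also owning Julia Mbatha's interest in Ironwood Shipping BV, giving 69% + 31% = 100%.
By sibling attribution (R3), Ingrid Mbatha is treated as also owning Julia Mbatha's interest in Summit Realty LP, giving 12% + 57% = 69%.
Chain via Ironwood Shipping BV → Beacon Logistics SA (R2): 100% × 77% × 32% = 24.64% of Talon Industries Corp.
Chain via Summit Realty LP → Orion Foods Inc. (R2): 69% × 23% × 28% = 4.4436% of Talon Industries Corp.
Direct interest in Talon Industries Corp: 30%.
Aggregating (R1): 24.64% + 4.4436% + 30% = 59.0836%.

59.0836%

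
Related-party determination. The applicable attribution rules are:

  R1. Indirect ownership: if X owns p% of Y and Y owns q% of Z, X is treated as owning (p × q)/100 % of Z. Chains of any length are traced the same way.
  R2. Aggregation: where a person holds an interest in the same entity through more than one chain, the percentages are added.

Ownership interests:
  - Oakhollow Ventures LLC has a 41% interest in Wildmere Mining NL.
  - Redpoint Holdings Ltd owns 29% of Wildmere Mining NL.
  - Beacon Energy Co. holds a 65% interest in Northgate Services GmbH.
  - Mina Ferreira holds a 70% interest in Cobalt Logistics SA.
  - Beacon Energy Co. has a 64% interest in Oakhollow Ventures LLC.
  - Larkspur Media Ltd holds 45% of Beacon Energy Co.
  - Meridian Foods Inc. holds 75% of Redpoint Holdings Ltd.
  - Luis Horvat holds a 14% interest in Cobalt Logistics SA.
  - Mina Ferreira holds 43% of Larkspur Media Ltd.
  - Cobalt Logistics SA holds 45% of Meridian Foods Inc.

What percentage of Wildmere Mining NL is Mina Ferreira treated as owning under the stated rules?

Chain via Cobalt Logistics SA → Meridian Foods Inc. → Redpoint Holdings Ltd (R1): 70% × 45% × 75% × 29% = 6.85125% of Wildmere Mining NL.
Chain via Larkspur Media Ltd → Beacon Energy Co. → Oakhollow Ventures LLC (R1): 43% × 45% × 64% × 41% = 5.07744% of Wildmere Mining NL.
Aggregating (R2): 6.85125% + 5.07744% = 11.92869%.

11.92869%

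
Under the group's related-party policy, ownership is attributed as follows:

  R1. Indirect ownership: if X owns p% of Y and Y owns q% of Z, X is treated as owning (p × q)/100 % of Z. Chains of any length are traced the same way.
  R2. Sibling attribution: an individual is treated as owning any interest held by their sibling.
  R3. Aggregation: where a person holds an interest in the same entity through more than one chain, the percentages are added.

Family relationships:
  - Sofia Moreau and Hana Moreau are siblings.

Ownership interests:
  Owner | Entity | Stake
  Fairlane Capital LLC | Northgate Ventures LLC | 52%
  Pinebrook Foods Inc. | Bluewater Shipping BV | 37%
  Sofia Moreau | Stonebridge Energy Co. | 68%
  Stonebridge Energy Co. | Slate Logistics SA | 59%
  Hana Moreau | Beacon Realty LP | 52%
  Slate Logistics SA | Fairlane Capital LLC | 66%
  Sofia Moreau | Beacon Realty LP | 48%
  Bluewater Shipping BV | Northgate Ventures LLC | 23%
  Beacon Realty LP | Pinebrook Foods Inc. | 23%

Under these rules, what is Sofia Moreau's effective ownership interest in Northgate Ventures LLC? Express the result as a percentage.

15.726484%

By sibling attribution (R2), Sofia Moreau is treated as also owning Hana Moreau's interest in Beacon Realty LP, giving 48% + 52% = 100%.
Chain via Stonebridge Energy Co. → Slate Logistics SA → Fairlane Capital LLC (R1): 68% × 59% × 66% × 52% = 13.769184% of Northgate Ventures LLC.
Chain via Beacon Realty LP → Pinebrook Foods Inc. → Bluewater Shipping BV (R1): 100% × 23% × 37% × 23% = 1.9573% of Northgate Ventures LLC.
Aggregating (R3): 13.769184% + 1.9573% = 15.726484%.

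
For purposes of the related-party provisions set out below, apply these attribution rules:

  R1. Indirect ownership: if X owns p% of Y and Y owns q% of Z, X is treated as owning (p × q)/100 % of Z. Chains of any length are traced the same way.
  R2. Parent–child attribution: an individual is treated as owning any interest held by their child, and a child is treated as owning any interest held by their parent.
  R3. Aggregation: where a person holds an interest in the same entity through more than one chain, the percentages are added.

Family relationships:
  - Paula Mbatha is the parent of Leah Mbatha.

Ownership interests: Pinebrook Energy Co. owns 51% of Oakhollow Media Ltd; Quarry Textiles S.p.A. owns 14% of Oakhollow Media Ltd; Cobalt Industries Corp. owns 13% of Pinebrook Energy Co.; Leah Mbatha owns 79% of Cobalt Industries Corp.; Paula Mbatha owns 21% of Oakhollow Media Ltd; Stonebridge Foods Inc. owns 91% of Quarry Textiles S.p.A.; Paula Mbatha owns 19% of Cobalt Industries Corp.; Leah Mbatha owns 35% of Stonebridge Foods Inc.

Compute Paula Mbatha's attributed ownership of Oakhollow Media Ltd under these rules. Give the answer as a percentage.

By parent–child attribution (R2), Paula Mbatha is treated as also owning Leah Mbatha's interest in Cobalt Industries Corp, giving 19% + 79% = 98%.
By parent–child attribution (R2), Paula Mbatha is treated as owning Leah Mbatha's 35% interest in Stonebridge Foods Inc.
Chain via Cobalt Industries Corp. → Pinebrook Energy Co. (R1): 98% × 13% × 51% = 6.4974% of Oakhollow Media Ltd.
Direct interest in Oakhollow Media Ltd: 21%.
Chain via Stonebridge Foods Inc. → Quarry Textiles S.p.A. (R1): 35% × 91% × 14% = 4.459% of Oakhollow Media Ltd.
Aggregating (R3): 6.4974% + 21% + 4.459% = 31.9564%.

31.9564%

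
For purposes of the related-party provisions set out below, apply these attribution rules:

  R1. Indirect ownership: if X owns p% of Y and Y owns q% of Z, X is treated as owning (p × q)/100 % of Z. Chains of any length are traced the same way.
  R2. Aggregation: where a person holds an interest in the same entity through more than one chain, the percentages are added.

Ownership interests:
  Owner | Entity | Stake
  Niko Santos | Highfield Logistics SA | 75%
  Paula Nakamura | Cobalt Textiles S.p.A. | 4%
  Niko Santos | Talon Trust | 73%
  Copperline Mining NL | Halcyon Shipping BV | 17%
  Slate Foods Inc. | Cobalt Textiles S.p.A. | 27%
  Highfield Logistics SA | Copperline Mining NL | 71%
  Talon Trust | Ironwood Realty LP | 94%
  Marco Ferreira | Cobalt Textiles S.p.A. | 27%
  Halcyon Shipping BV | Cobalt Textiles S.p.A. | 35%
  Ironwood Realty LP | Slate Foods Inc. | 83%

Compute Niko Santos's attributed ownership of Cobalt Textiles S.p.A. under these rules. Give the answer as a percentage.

Chain via Talon Trust → Ironwood Realty LP → Slate Foods Inc. (R1): 73% × 94% × 83% × 27% = 15.377742% of Cobalt Textiles S.p.A.
Chain via Highfield Logistics SA → Copperline Mining NL → Halcyon Shipping BV (R1): 75% × 71% × 17% × 35% = 3.168375% of Cobalt Textiles S.p.A.
Aggregating (R2): 15.377742% + 3.168375% = 18.546117%.

18.546117%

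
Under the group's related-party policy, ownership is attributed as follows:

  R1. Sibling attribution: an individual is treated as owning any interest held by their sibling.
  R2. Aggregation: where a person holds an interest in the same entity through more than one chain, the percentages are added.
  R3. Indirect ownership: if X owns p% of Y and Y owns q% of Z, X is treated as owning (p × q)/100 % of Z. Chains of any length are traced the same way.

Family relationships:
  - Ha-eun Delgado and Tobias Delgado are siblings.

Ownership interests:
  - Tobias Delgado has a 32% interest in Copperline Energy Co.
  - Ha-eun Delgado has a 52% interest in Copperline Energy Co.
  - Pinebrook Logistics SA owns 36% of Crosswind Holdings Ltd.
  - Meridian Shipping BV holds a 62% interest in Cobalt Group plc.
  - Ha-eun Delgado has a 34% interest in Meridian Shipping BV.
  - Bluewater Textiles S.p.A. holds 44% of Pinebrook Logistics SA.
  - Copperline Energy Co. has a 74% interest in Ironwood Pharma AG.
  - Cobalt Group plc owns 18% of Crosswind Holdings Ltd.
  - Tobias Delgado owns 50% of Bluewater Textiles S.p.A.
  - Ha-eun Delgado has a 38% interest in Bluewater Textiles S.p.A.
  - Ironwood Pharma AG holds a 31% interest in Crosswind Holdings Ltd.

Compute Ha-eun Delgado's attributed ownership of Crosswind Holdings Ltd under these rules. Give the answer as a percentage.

37.0032%

By sibling attribution (R1), Ha-eun Delgado is treated as also owning Tobias Delgado's interest in Copperline Energy Co, giving 52% + 32% = 84%.
By sibling attribution (R1), Ha-eun Delgado is treated as also owning Tobias Delgado's interest in Bluewater Textiles S.p.A, giving 38% + 50% = 88%.
Chain via Meridian Shipping BV → Cobalt Group plc (R3): 34% × 62% × 18% = 3.7944% of Crosswind Holdings Ltd.
Chain via Copperline Energy Co. → Ironwood Pharma AG (R3): 84% × 74% × 31% = 19.2696% of Crosswind Holdings Ltd.
Chain via Bluewater Textiles S.p.A. → Pinebrook Logistics SA (R3): 88% × 44% × 36% = 13.9392% of Crosswind Holdings Ltd.
Aggregating (R2): 3.7944% + 19.2696% + 13.9392% = 37.0032%.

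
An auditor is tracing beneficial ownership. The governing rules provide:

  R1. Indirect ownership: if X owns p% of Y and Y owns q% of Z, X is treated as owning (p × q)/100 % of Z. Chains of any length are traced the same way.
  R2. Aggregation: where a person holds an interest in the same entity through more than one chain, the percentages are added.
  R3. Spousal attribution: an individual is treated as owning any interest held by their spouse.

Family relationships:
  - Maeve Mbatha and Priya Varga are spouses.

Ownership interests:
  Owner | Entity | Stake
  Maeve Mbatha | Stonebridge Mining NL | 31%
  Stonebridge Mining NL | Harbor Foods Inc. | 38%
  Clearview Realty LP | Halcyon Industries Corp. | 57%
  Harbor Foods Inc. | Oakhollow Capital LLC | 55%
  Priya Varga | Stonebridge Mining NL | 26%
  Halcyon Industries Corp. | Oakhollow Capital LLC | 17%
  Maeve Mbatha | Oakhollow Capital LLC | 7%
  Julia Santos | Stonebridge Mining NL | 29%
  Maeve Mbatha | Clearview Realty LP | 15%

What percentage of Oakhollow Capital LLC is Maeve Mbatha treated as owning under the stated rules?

By spousal attribution (R3), Maeve Mbatha is treated as also owning Priya Varga's interest in Stonebridge Mining NL, giving 31% + 26% = 57%.
Chain via Stonebridge Mining NL → Harbor Foods Inc. (R1): 57% × 38% × 55% = 11.913% of Oakhollow Capital LLC.
Chain via Clearview Realty LP → Halcyon Industries Corp. (R1): 15% × 57% × 17% = 1.4535% of Oakhollow Capital LLC.
Direct interest in Oakhollow Capital LLC: 7%.
Aggregating (R2): 11.913% + 1.4535% + 7% = 20.3665%.

20.3665%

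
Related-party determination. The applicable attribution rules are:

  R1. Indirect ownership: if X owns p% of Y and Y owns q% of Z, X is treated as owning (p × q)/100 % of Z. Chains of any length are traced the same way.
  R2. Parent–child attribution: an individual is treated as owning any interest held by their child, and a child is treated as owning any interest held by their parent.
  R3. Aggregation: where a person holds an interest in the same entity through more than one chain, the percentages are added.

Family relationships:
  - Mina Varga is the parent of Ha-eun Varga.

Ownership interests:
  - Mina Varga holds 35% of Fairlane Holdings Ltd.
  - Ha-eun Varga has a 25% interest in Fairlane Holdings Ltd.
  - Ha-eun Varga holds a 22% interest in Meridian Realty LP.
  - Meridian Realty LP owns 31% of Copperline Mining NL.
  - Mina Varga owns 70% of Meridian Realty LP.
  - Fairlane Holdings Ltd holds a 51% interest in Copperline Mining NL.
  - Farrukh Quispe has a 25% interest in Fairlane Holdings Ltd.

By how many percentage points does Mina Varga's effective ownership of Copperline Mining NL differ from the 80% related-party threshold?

By parent–child attribution (R2), Mina Varga is treated as also owning Ha-eun Varga's interest in Meridian Realty LP, giving 70% + 22% = 92%.
By parent–child attribution (R2), Mina Varga is treated as also owning Ha-eun Varga's interest in Fairlane Holdings Ltd, giving 35% + 25% = 60%.
Chain via Meridian Realty LP (R1): 92% × 31% = 28.52% of Copperline Mining NL.
Chain via Fairlane Holdings Ltd (R1): 60% × 51% = 30.6% of Copperline Mining NL.
Aggregating (R3): 28.52% + 30.6% = 59.12%.
59.12% falls short of the 80% threshold by 20.88 percentage points.

20.88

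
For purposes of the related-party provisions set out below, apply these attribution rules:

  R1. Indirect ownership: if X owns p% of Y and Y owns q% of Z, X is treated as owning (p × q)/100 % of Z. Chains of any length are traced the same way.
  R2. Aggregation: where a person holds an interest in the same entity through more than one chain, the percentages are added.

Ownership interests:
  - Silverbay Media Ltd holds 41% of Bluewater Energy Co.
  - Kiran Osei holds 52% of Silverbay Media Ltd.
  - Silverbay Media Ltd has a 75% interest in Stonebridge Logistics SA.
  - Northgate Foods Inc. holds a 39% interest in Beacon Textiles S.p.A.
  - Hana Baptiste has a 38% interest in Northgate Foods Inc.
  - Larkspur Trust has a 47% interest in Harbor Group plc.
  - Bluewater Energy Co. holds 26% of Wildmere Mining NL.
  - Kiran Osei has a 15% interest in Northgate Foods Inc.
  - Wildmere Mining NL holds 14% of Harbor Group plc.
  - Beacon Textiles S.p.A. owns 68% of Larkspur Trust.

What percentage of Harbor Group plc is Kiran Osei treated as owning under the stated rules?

Chain via Northgate Foods Inc. → Beacon Textiles S.p.A. → Larkspur Trust (R1): 15% × 39% × 68% × 47% = 1.86966% of Harbor Group plc.
Chain via Silverbay Media Ltd → Bluewater Energy Co. → Wildmere Mining NL (R1): 52% × 41% × 26% × 14% = 0.776048% of Harbor Group plc.
Aggregating (R2): 1.86966% + 0.776048% = 2.645708%.

2.645708%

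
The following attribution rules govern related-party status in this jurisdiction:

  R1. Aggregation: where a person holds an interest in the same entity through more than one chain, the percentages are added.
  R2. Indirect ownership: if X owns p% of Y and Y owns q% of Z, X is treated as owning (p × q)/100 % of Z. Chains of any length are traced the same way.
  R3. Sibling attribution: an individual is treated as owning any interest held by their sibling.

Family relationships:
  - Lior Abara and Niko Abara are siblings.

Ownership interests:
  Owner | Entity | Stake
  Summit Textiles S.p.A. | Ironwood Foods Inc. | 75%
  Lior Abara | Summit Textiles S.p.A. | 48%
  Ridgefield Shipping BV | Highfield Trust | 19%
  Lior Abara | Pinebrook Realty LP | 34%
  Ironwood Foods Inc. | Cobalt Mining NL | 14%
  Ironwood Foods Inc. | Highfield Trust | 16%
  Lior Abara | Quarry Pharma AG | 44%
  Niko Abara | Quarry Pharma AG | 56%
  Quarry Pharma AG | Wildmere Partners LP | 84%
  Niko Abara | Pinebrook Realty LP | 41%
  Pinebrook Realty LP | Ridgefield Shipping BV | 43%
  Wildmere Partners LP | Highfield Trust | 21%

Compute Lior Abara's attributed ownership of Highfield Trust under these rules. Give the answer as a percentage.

By sibling attribution (R3), Lior Abara is treated as also owning Niko Abara's interest in Quarry Pharma AG, giving 44% + 56% = 100%.
By sibling attribution (R3), Lior Abara is treated as also owning Niko Abara's interest in Pinebrook Realty LP, giving 34% + 41% = 75%.
Chain via Summit Textiles S.p.A. → Ironwood Foods Inc. (R2): 48% × 75% × 16% = 5.76% of Highfield Trust.
Chain via Quarry Pharma AG → Wildmere Partners LP (R2): 100% × 84% × 21% = 17.64% of Highfield Trust.
Chain via Pinebrook Realty LP → Ridgefield Shipping BV (R2): 75% × 43% × 19% = 6.1275% of Highfield Trust.
Aggregating (R1): 5.76% + 17.64% + 6.1275% = 29.5275%.

29.5275%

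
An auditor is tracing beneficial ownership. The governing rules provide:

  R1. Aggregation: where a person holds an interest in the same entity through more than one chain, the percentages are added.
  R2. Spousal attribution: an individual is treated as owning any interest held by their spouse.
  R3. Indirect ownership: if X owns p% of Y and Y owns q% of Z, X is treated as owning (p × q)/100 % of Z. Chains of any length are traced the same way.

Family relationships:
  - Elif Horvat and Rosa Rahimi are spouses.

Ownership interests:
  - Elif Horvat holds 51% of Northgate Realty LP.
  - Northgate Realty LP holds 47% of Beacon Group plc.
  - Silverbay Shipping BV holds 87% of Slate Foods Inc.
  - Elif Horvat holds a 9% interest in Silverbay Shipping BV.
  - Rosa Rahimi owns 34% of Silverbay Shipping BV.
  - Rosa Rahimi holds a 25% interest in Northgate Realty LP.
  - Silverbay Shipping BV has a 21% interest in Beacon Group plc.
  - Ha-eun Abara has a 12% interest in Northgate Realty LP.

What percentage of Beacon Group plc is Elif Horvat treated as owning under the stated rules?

44.75%

By spousal attribution (R2), Elif Horvat is treated as also owning Rosa Rahimi's interest in Northgate Realty LP, giving 51% + 25% = 76%.
By spousal attribution (R2), Elif Horvat is treated as also owning Rosa Rahimi's interest in Silverbay Shipping BV, giving 9% + 34% = 43%.
Chain via Northgate Realty LP (R3): 76% × 47% = 35.72% of Beacon Group plc.
Chain via Silverbay Shipping BV (R3): 43% × 21% = 9.03% of Beacon Group plc.
Aggregating (R1): 35.72% + 9.03% = 44.75%.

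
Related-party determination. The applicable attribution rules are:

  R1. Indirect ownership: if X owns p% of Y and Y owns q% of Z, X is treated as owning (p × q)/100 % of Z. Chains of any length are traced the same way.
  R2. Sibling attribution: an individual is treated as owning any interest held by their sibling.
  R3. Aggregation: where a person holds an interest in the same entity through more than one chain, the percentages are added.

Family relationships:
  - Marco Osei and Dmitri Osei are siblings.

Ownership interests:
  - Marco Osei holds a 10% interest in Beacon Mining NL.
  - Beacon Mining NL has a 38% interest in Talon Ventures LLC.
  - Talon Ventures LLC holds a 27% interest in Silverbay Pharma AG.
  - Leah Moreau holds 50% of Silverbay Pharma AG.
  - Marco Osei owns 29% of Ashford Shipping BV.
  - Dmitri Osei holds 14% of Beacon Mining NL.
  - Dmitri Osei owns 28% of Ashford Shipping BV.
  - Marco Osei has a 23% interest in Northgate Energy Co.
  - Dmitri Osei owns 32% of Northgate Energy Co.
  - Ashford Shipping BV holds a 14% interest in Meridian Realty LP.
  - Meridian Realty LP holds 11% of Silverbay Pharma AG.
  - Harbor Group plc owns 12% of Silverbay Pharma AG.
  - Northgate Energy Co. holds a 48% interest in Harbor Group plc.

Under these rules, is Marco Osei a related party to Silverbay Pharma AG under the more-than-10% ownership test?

By sibling attribution (R2), Marco Osei is treated as also owning Dmitri Osei's interest in Northgate Energy Co, giving 23% + 32% = 55%.
By sibling attribution (R2), Marco Osei is treated as also owning Dmitri Osei's interest in Beacon Mining NL, giving 10% + 14% = 24%.
By sibling attribution (R2), Marco Osei is treated as also owning Dmitri Osei's interest in Ashford Shipping BV, giving 29% + 28% = 57%.
Chain via Northgate Energy Co. → Harbor Group plc (R1): 55% × 48% × 12% = 3.168% of Silverbay Pharma AG.
Chain via Beacon Mining NL → Talon Ventures LLC (R1): 24% × 38% × 27% = 2.4624% of Silverbay Pharma AG.
Chain via Ashford Shipping BV → Meridian Realty LP (R1): 57% × 14% × 11% = 0.8778% of Silverbay Pharma AG.
Aggregating (R3): 3.168% + 2.4624% + 0.8778% = 6.5082%.
6.5082% does not exceed the 10% threshold, so Marco is not a related party to Silverbay Pharma AG.

No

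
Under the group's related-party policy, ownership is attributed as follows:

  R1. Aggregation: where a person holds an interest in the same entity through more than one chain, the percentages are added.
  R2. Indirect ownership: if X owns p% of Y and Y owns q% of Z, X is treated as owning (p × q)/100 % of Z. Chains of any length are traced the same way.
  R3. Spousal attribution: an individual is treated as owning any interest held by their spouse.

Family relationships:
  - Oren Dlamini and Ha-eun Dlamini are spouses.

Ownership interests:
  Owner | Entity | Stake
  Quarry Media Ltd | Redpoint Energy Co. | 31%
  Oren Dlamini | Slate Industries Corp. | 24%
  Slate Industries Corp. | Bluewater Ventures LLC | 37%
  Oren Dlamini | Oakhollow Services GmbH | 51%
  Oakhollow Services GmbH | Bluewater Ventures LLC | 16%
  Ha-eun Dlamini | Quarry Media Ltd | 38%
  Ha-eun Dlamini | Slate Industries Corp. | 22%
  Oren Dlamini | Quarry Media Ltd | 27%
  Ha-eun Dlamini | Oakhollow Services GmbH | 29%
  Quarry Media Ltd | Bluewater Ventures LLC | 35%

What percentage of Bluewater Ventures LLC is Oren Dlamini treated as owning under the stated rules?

By spousal attribution (R3), Oren Dlamini is treated as also owning Ha-eun Dlamini's interest in Oakhollow Services GmbH, giving 51% + 29% = 80%.
By spousal attribution (R3), Oren Dlamini is treated as also owning Ha-eun Dlamini's interest in Quarry Media Ltd, giving 27% + 38% = 65%.
By spousal attribution (R3), Oren Dlamini is treated as also owning Ha-eun Dlamini's interest in Slate Industries Corp, giving 24% + 22% = 46%.
Chain via Oakhollow Services GmbH (R2): 80% × 16% = 12.8% of Bluewater Ventures LLC.
Chain via Quarry Media Ltd (R2): 65% × 35% = 22.75% of Bluewater Ventures LLC.
Chain via Slate Industries Corp. (R2): 46% × 37% = 17.02% of Bluewater Ventures LLC.
Aggregating (R1): 12.8% + 22.75% + 17.02% = 52.57%.

52.57%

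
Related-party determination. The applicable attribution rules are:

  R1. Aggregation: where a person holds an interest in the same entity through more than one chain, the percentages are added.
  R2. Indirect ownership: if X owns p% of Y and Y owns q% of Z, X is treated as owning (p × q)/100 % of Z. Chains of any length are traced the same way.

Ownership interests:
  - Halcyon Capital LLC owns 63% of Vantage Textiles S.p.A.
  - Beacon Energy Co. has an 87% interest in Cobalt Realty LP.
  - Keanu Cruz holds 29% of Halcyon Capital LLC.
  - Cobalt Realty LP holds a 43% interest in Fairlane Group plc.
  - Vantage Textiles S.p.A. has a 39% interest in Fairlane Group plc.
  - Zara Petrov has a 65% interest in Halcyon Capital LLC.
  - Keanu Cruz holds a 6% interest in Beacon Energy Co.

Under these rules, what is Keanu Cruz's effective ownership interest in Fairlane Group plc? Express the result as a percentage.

Chain via Halcyon Capital LLC → Vantage Textiles S.p.A. (R2): 29% × 63% × 39% = 7.1253% of Fairlane Group plc.
Chain via Beacon Energy Co. → Cobalt Realty LP (R2): 6% × 87% × 43% = 2.2446% of Fairlane Group plc.
Aggregating (R1): 7.1253% + 2.2446% = 9.3699%.

9.3699%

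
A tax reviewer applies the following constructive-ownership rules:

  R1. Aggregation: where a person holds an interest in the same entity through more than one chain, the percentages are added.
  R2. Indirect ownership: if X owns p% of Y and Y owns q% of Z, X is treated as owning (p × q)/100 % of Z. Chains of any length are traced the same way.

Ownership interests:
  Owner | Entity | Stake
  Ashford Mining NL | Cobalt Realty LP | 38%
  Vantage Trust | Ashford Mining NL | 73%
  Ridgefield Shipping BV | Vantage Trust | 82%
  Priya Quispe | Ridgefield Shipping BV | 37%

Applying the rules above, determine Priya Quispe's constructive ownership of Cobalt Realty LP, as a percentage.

Chain via Ridgefield Shipping BV → Vantage Trust → Ashford Mining NL (R2): 37% × 82% × 73% × 38% = 8.416316% of Cobalt Realty LP.

8.416316%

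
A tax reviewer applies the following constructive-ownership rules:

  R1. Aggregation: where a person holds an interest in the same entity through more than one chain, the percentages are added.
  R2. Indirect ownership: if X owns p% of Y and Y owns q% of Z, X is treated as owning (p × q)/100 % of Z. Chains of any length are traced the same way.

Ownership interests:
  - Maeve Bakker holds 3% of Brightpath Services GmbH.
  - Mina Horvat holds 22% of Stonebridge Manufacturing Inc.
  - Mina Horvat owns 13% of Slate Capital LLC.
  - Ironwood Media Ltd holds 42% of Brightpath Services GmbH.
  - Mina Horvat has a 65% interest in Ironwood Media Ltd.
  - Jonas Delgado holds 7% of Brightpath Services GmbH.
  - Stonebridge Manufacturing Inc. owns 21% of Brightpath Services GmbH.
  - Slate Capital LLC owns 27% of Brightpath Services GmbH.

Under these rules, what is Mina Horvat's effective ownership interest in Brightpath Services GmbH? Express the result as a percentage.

Chain via Slate Capital LLC (R2): 13% × 27% = 3.51% of Brightpath Services GmbH.
Chain via Stonebridge Manufacturing Inc. (R2): 22% × 21% = 4.62% of Brightpath Services GmbH.
Chain via Ironwood Media Ltd (R2): 65% × 42% = 27.3% of Brightpath Services GmbH.
Aggregating (R1): 3.51% + 4.62% + 27.3% = 35.43%.

35.43%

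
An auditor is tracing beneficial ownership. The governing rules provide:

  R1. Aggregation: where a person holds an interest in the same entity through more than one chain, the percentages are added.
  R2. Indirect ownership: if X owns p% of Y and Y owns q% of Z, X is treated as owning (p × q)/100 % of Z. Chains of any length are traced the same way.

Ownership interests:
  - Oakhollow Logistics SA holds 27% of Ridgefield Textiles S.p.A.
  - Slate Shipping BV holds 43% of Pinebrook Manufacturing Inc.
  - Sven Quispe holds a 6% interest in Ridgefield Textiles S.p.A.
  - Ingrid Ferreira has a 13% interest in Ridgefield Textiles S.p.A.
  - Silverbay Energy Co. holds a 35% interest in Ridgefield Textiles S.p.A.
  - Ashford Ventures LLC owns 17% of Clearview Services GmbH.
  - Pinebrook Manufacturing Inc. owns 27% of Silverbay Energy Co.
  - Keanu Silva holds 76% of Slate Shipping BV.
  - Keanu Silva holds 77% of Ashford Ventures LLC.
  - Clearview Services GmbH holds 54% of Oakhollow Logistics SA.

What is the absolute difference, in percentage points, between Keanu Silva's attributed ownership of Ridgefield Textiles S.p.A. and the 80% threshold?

75.003218

Chain via Ashford Ventures LLC → Clearview Services GmbH → Oakhollow Logistics SA (R2): 77% × 17% × 54% × 27% = 1.908522% of Ridgefield Textiles S.p.A.
Chain via Slate Shipping BV → Pinebrook Manufacturing Inc. → Silverbay Energy Co. (R2): 76% × 43% × 27% × 35% = 3.08826% of Ridgefield Textiles S.p.A.
Aggregating (R1): 1.908522% + 3.08826% = 4.996782%.
4.996782% falls short of the 80% threshold by 75.003218 percentage points.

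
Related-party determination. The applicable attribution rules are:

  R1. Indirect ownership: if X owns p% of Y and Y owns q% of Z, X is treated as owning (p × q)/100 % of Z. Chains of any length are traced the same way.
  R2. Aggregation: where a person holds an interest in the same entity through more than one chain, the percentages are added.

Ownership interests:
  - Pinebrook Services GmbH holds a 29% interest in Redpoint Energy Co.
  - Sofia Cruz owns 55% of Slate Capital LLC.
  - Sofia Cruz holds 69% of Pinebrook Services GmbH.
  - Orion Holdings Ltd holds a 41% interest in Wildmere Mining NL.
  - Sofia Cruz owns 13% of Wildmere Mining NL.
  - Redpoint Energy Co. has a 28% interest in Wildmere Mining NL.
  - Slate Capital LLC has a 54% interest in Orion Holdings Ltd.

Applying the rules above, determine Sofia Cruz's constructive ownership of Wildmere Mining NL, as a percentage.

Chain via Slate Capital LLC → Orion Holdings Ltd (R1): 55% × 54% × 41% = 12.177% of Wildmere Mining NL.
Chain via Pinebrook Services GmbH → Redpoint Energy Co. (R1): 69% × 29% × 28% = 5.6028% of Wildmere Mining NL.
Direct interest in Wildmere Mining NL: 13%.
Aggregating (R2): 12.177% + 5.6028% + 13% = 30.7798%.

30.7798%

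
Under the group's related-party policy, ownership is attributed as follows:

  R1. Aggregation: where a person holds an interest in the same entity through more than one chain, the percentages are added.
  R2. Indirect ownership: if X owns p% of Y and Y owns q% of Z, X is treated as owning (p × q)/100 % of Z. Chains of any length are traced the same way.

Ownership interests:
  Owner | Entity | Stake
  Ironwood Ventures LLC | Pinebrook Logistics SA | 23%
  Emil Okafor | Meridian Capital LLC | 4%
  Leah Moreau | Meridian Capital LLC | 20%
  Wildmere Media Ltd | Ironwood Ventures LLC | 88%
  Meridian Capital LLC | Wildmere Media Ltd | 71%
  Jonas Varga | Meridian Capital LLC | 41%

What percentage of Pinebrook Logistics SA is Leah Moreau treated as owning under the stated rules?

Chain via Meridian Capital LLC → Wildmere Media Ltd → Ironwood Ventures LLC (R2): 20% × 71% × 88% × 23% = 2.87408% of Pinebrook Logistics SA.

2.87408%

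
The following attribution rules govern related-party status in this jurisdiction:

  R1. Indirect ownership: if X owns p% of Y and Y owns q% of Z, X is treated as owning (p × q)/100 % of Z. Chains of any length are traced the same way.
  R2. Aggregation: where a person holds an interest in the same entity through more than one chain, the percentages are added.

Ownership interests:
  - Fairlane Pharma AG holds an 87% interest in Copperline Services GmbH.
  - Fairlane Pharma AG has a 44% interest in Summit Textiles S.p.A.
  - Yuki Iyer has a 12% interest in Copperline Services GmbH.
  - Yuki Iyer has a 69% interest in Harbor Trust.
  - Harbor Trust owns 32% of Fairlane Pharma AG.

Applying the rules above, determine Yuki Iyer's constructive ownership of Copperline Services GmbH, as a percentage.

Chain via Harbor Trust → Fairlane Pharma AG (R1): 69% × 32% × 87% = 19.2096% of Copperline Services GmbH.
Direct interest in Copperline Services GmbH: 12%.
Aggregating (R2): 19.2096% + 12% = 31.2096%.

31.2096%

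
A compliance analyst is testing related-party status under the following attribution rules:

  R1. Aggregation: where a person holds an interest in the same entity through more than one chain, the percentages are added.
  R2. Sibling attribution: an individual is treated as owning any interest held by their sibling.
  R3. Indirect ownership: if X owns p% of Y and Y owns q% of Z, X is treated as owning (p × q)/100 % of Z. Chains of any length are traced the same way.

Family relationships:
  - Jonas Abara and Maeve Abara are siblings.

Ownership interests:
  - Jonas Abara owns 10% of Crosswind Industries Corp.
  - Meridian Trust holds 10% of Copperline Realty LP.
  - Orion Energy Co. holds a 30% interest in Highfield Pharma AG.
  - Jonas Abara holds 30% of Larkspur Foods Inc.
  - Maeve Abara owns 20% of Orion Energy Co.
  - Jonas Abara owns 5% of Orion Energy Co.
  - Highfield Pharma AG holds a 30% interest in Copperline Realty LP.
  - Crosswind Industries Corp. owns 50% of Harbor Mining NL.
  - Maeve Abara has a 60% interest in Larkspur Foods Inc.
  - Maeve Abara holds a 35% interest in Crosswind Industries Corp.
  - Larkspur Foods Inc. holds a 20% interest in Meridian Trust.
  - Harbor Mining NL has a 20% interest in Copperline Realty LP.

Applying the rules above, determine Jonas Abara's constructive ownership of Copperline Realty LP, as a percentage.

8.55%

By sibling attribution (R2), Jonas Abara is treated as also owning Maeve Abara's interest in Orion Energy Co, giving 5% + 20% = 25%.
By sibling attribution (R2), Jonas Abara is treated as also owning Maeve Abara's interest in Crosswind Industries Corp, giving 10% + 35% = 45%.
By sibling attribution (R2), Jonas Abara is treated as also owning Maeve Abara's interest in Larkspur Foods Inc, giving 30% + 60% = 90%.
Chain via Orion Energy Co. → Highfield Pharma AG (R3): 25% × 30% × 30% = 2.25% of Copperline Realty LP.
Chain via Crosswind Industries Corp. → Harbor Mining NL (R3): 45% × 50% × 20% = 4.5% of Copperline Realty LP.
Chain via Larkspur Foods Inc. → Meridian Trust (R3): 90% × 20% × 10% = 1.8% of Copperline Realty LP.
Aggregating (R1): 2.25% + 4.5% + 1.8% = 8.55%.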